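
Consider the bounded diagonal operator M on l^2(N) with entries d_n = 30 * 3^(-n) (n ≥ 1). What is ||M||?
||M|| = 10 (attained at n = 1)

For M diagonal, ||M|| = sup_n |d_n|. The sequence d_n = 30 * 3^(-n) is positive and strictly decreasing (ratio 3^(-1) < 1), so the supremum is d_1 = 30/3 = 10. Hence ||M|| = 10.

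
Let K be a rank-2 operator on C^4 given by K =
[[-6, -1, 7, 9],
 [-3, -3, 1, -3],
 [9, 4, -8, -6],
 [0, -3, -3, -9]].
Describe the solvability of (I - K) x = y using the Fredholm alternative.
(I - K) is invertible (det(I - K) = 173 ≠ 0), so for every y in C^4 the equation (I - K) x = y has a unique solution.

K has rank 2 and factors as K = U V^T = u1 v1^T + u2 v2^T with u1 = (-1, 2, -1, 3), v1 = (0, -1, -1, -3), u2 = (2, 1, -3, 0), v2 = (-3, -1, 3, 3) (multiplying out reproduces the displayed K). The nonzero eigenvalues of U V^T coincide with those of the 2 x 2 matrix G = V^T U = [[v1·u1, v1·u2], [v2·u1, v2·u2]] = [[-10, 2], [7, -16]], and by the Sylvester determinant identity det(I_4 - U V^T) = det(I_2 - V^T U) = det([[11, -2], [-7, 17]]) = (11)(17) - (-2)(-7) = 173. (Direct check: I - K =
[[7, 1, -7, -9],
 [3, 4, -1, 3],
 [-9, -4, 9, 6],
 [0, 3, 3, 10]]
has determinant 173.) The finite-dimensional Fredholm alternative says: either (I - K) is invertible, or ker(I - K) ≠ {0} and then range(I - K) = ker((I - K)^*)^⊥, with dim ker(I - K) = dim ker((I - K)^*). Since det(I - K) ≠ 0, 1 is not an eigenvalue of K and ker(I - K) = {0}, so we are in the first case: for every y there is a unique x = (I - K)^(-1) y. (Explicitly, by the Woodbury identity, (I - U V^T)^(-1) = I + U (I_2 - G)^(-1) V^T.)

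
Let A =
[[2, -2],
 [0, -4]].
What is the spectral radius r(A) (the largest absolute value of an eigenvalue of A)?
r(A) = 4

The eigenvalues of A are the roots of its characteristic polynomial. With M = A (coefficients from the trace and determinant):
  p(λ) = det(λ I - M) = λ^2 + 2λ - 8.
For λ^2 + 2λ - 8 the discriminant is 36. It is a perfect square (6^2), so the roots are rational: λ = (-2 ± 6)/2 = 2, -4.
Thus the eigenvalues (to 4 decimals) are 2 (modulus 2); -4 (modulus 4). The spectral radius is the largest modulus: r(A) = 4. (Cross-check: r(A) ≤ ||A||_2 ≈ 4.5765; equality holds whenever A is normal, though it can also hold for some non-normal A.)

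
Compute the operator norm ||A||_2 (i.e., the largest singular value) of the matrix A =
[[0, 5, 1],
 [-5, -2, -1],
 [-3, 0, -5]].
||A||_2 ≈ 7.4991 (= sqrt(largest eigenvalue of A^T A))

||A||_2 = sigma_max(A) = sqrt(lambda_max(A^T A)). Form the symmetric matrix M = A^T A =
[[34, 10, 20],
 [10, 29, 7],
 [20, 7, 27]].
Its characteristic polynomial (trace, sum of principal 2x2 minors, determinant of M give the coefficients) is
  p(λ) = det(λ I - M) = λ^3 - 90λ^2 + 2138λ - 13456.
No integer candidate from the rational root theorem (±divisors of 13456) is a root, so the roots are irrational. The cubic discriminant is Δ = 413129200 > 0, so there are three distinct real roots. p(10) = -76 and p(11) = 503 have opposite signs, so a root lies in (10, 11); Newton's method refines it to λ ≈ 10.1205. p(23) = 275 and p(24) = -160 have opposite signs, so a root lies in (23, 24); Newton's method refines it to λ ≈ 23.6424. p(56) = -352 and p(57) = 1193 have opposite signs, so a root lies in (56, 57); Newton's method refines it to λ ≈ 56.2371. Check (Vieta): the three roots sum to 90, matching tr M = 90.
So the eigenvalues of A^T A are ≈ 10.1205, 23.6424, 56.2371 (all ≥ 0, as they must be for A^T A). The largest is λ_max ≈ 56.2371, hence ||A||_2 = sqrt(λ_max) ≈ 7.4991.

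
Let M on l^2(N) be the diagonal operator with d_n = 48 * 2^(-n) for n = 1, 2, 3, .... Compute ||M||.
||M|| = 24 (attained at n = 1)

For M diagonal, ||M|| = sup_n |d_n|. The sequence d_n = 48 * 2^(-n) is positive and strictly decreasing (ratio 2^(-1) < 1), so the supremum is d_1 = 48/2 = 24. Hence ||M|| = 24.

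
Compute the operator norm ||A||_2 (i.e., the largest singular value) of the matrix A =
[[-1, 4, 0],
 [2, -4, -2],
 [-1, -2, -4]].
||A||_2 ≈ 6.9034 (= sqrt(largest eigenvalue of A^T A))

||A||_2 = sigma_max(A) = sqrt(lambda_max(A^T A)). Form the symmetric matrix M = A^T A =
[[6, -10, 0],
 [-10, 36, 16],
 [0, 16, 20]].
Its characteristic polynomial (trace, sum of principal 2x2 minors, determinant of M give the coefficients) is
  p(λ) = det(λ I - M) = λ^3 - 62λ^2 + 700λ - 784.
No integer candidate from the rational root theorem (±divisors of 784) is a root, so the roots are irrational. The cubic discriminant is Δ = 360028480 > 0, so there are three distinct real roots. p(1) = -145 and p(2) = 376 have opposite signs, so a root lies in (1, 2); Newton's method refines it to λ ≈ 1.2571. p(13) = 35 and p(14) = -392 have opposite signs, so a root lies in (13, 14); Newton's method refines it to λ ≈ 13.086. p(47) = -1019 and p(48) = 560 have opposite signs, so a root lies in (47, 48); Newton's method refines it to λ ≈ 47.6569. Check (Vieta): the three roots sum to 62, matching tr M = 62.
So the eigenvalues of A^T A are ≈ 1.2571, 13.086, 47.6569 (all ≥ 0, as they must be for A^T A). The largest is λ_max ≈ 47.6569, hence ||A||_2 = sqrt(λ_max) ≈ 6.9034.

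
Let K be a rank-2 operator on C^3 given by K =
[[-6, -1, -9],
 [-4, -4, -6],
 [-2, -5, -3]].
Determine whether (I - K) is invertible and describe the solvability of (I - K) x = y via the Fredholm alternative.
(I - K) is invertible (det(I - K) = 16 ≠ 0), so for every y in C^3 the equation (I - K) x = y has a unique solution.

K has rank 2 and factors as K = U V^T = u1 v1^T + u2 v2^T with u1 = (-1, 1, 2), v1 = (2, -1, 3), u2 = (-2, -3, -3), v2 = (2, 1, 3) (multiplying out reproduces the displayed K). The nonzero eigenvalues of U V^T coincide with those of the 2 x 2 matrix G = V^T U = [[v1·u1, v1·u2], [v2·u1, v2·u2]] = [[3, -10], [5, -16]], and by the Sylvester determinant identity det(I_3 - U V^T) = det(I_2 - V^T U) = det([[-2, 10], [-5, 17]]) = (-2)(17) - (10)(-5) = 16. (Direct check: I - K =
[[7, 1, 9],
 [4, 5, 6],
 [2, 5, 4]]
has determinant 16.) The finite-dimensional Fredholm alternative says: either (I - K) is invertible, or ker(I - K) ≠ {0} and then range(I - K) = ker((I - K)^*)^⊥, with dim ker(I - K) = dim ker((I - K)^*). Since det(I - K) ≠ 0, 1 is not an eigenvalue of K and ker(I - K) = {0}, so we are in the first case: for every y there is a unique x = (I - K)^(-1) y. (Explicitly, by the Woodbury identity, (I - U V^T)^(-1) = I + U (I_2 - G)^(-1) V^T.)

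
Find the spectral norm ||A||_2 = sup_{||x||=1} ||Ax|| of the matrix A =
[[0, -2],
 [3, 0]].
||A||_2 = 3 (= sqrt(largest eigenvalue of A^T A))

||A||_2 = sigma_max(A) = sqrt(lambda_max(A^T A)). Form the symmetric matrix M = A^T A =
[[9, 0],
 [0, 4]].
Its characteristic polynomial (trace, determinant of M give the coefficients) is
  p(λ) = det(λ I - M) = λ^2 - 13λ + 36.
For λ^2 - 13λ + 36 the discriminant is 25. It is a perfect square (5^2), so the roots are rational: λ = (13 ± 5)/2 = 9, 4.
So the eigenvalues of A^T A are ≈ 4, 9 (all ≥ 0, as they must be for A^T A). The largest is λ_max = 9, hence ||A||_2 = sqrt(λ_max) = 3.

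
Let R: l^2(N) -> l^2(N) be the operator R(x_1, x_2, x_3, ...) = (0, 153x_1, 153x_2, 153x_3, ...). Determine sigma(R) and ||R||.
sigma(R) = closed disk {z in C : |z| ≤ 153}; ||R|| = 153

Note R = 153·U where U is the unit right shift (U x)_k = x_{k-1} (with x_0 := 0); so ||R|| = 153||U|| and sigma(R) = 153·sigma(U). ||R x||^2 = sum_{k≥1} |153x_k|^2 = 23409||x||^2, so ||R|| = 153 and sigma(R) ⊂ {|z| ≤ 153}. For any |lambda| < 153, the equation (R - lambda I) x = 0 forces x_1 = 0, then 153x_k = lambda x_{k+1} ⇒ x = 0, so R has no eigenvalues. But (R - lambda I) is not surjective for |lambda| < 153: solving (R - lambda I) x = e_1 would require x_n proportional to (lambda/153)^(-n), which is not in l^2. So every |lambda| < 153 lies in the residual spectrum. The boundary |lambda| = 153 is in the approximate point spectrum (the spectrum is closed). Hence sigma(R) is the closed disk of radius 153.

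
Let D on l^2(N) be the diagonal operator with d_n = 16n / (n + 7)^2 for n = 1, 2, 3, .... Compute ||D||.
||D|| = 4/7 (attained at n = 7)

For D diagonal, ||D|| = sup_n |d_n|. Treat f(x) = 16x / (x + 7)^2 for real x > 0. By the quotient rule, f'(x) = 16(7 - x)/(x + 7)^3, which is positive for x < 7 and negative for x > 7. So f has a unique maximum at x = 7, and since 7 is a positive integer, the supremum over n ≥ 1 is attained at n = 7: d_7 = 16·7/(7 + 7)^2 = 16·7/196 = 4/7. Hence ||D|| = 4/7.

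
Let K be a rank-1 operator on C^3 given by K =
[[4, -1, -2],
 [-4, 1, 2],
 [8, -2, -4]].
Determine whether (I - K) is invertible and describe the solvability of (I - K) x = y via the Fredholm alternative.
(I - K) is singular (det(I - K) = 0, i.e. 1 ∈ sigma(K)). (I - K) x = y is solvable iff y ⊥ ker((I - K)^*) = span{(4, -1, -2)}, i.e. iff 4y_1 - y_2 - 2y_3 = 0. When solvable, the solutions are x = y + c·(1, -1, 2), c arbitrary (ker(I - K) = span{(1, -1, 2)}, dimension 1).

K has rank 1, so it is an outer product K = u v^T: every row of K is a multiple of one row vector. Reading off the entries, u = (1, -1, 2) and v = (4, -1, -2) (row i of K equals u_i·v^T). A rank-one matrix u v^T satisfies K u = u (v·u) and kills the (2)-dimensional subspace v^⊥, so its characteristic polynomial is lambda^2 (lambda - v·u) with v·u = tr K = 1. Hence the eigenvalues of I - K are 1 (multiplicity 2) and 1 - (1) = 0, so det(I - K) = 0. (Direct check: I - K =
[[-3, 1, 2],
 [4, 0, -2],
 [-8, 2, 5]]
has determinant 0.) So 1 is an eigenvalue of K and (I - K) is not invertible. The finite-dimensional Fredholm alternative says: either (I - K) is invertible, or ker(I - K) ≠ {0} and then range(I - K) = ker((I - K)^*)^⊥, with dim ker(I - K) = dim ker((I - K)^*). We are in the second case, so we need both kernels. Kernel of I - K: (I - K) u = u - u (v·u) = u - u = 0, so ker(I - K) = span{u} = span{(1, -1, 2)} (it is exactly 1-dimensional because rank(I - K) = 2). Kernel of the adjoint: K is real, so (I - K)^* = I - K^T = I - v u^T, and (I - v u^T) v = v - v (u·v) = 0; hence ker((I - K)^*) = span{v} = span{(4, -1, -2)}. Therefore (I - K) x = y is solvable iff <y, v> = 0, i.e. iff 4y_1 - y_2 - 2y_3 = 0. When this holds, K y = u (v·y) = 0, so (I - K) y = y and x = y is a particular solution; the full solution set is the line x = y + c·u = y + c·(1, -1, 2), c ∈ C.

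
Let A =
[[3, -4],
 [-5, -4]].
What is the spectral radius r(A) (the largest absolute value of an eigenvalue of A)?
r(A) = (1 + sqrt(129))/2 ≈ 6.1789

The eigenvalues of A are the roots of its characteristic polynomial. With M = A (coefficients from the trace and determinant):
  p(λ) = det(λ I - M) = λ^2 + λ - 32.
For λ^2 + λ - 32 the discriminant is 129. It is nonnegative but not a perfect square, so the roots are real and irrational: λ = (-1 ± sqrt(129))/2 ≈ 5.1789, -6.1789.
Thus the eigenvalues (to 4 decimals) are 5.1789 (modulus 5.1789); -6.1789 (modulus 6.1789). The spectral radius is the largest modulus: r(A) = (1 + sqrt(129))/2 ≈ 6.1789. (Cross-check: r(A) ≤ ||A||_2 ≈ 6.408; equality holds whenever A is normal, though it can also hold for some non-normal A.)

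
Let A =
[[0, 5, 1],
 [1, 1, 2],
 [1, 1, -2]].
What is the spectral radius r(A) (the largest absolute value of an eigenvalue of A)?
r(A) ≈ 3.4963

The eigenvalues of A are the roots of its characteristic polynomial. With M = A (coefficients from the trace, the sum of principal 2x2 minors, and det A):
  p(λ) = det(λ I - M) = λ^3 + λ^2 - 10λ - 20.
No integer candidate from the rational root theorem (±divisors of 20) is a root, so the roots are irrational. The cubic discriminant is Δ = -3020 < 0, so there is one real root and a complex-conjugate pair. p(3) = -14 and p(4) = 20 have opposite signs, so a root lies in (3, 4); Newton's method refines it to λ ≈ 3.4963. Dividing out (λ - (3.4963)) leaves approximately λ^2 + 4.4963λ + 5.7203. For λ^2 + 4.4963λ + 5.7203 the discriminant is -2.6647. It is negative, so the remaining roots are the complex-conjugate pair λ ≈ -2.2481 ± 0.8162i. Their product equals the constant term, so |λ|^2 ≈ 5.7203 and |λ| ≈ 2.3917.
Thus the eigenvalues (to 4 decimals) are 3.4963 (modulus 3.4963); -2.2481 ± 0.8162i (modulus 2.3917). The spectral radius is the largest modulus: r(A) ≈ 3.4963. (Cross-check: r(A) ≤ ||A||_2 ≈ 5.3327; equality holds whenever A is normal, though it can also hold for some non-normal A.)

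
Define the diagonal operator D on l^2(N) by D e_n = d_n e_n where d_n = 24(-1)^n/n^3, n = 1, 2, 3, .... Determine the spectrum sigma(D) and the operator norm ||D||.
sigma(D) = {24(-1)^n/n^3 : n ≥ 1} ∪ {0}; ||D|| = 24

A bounded diagonal operator on l^2 with diagonal entries d_n has spectrum equal to the closure of {d_n : n ≥ 1}: every d_n is an eigenvalue (with eigenvector e_n), so {d_n} ⊂ sigma(D); the spectrum is closed, so its closure is too; and for lambda not in the closure, (D - lambda I) has bounded inverse (the diagonal entries 1/(d_n - lambda) are bounded). For our sequence d_n = 24(-1)^n/n^3, n = 1, 2, 3, ...:
  - {d_n} = {24(-1)^n/n^3 : n ≥ 1}; the only limit point is 0
  - closure = {24(-1)^n/n^3 : n ≥ 1} ∪ {0}
For the norm: a diagonal operator has ||D|| = sup_n |d_n|. Here |d_n| = 24/n^3 is decreasing, so sup_n |d_n| = |d_1| = 24. So ||D|| = 24.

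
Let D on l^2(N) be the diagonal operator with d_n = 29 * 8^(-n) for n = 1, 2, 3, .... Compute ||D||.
||D|| = 29/8 (attained at n = 1)

For D diagonal, ||D|| = sup_n |d_n|. The sequence d_n = 29 * 8^(-n) is positive and strictly decreasing (ratio 8^(-1) < 1), so the supremum is d_1 = 29/8. Hence ||D|| = 29/8.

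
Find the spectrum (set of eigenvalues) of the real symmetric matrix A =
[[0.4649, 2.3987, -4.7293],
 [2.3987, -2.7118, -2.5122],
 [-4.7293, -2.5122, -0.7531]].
sigma(A) ≈ {-5, -4, 6}

A is real symmetric, so its spectrum consists of real eigenvalues. Expanding the characteristic polynomial of the displayed matrix gives
  det(λ I - A) = p(λ) = λ^3 + (3)λ^2 + (-34)λ + (-120).
Solving p(λ) = 0 yields eigenvalues ≈ -5, -4, 6. (A is shown rounded to 4 decimals, so these recover the underlying integer eigenvalues to within that precision.)
Verification: the trace of A = -3 equals the sum of eigenvalues -3, and det(A) ≈ 119.9991 matches the eigenvalue product 120.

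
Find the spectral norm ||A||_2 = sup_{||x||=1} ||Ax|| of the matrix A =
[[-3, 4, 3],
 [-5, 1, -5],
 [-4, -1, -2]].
||A||_2 ≈ 8.3195 (= sqrt(largest eigenvalue of A^T A))

||A||_2 = sigma_max(A) = sqrt(lambda_max(A^T A)). Form the symmetric matrix M = A^T A =
[[50, -13, 24],
 [-13, 18, 9],
 [24, 9, 38]].
Its characteristic polynomial (trace, sum of principal 2x2 minors, determinant of M give the coefficients) is
  p(λ) = det(λ I - M) = λ^3 - 106λ^2 + 2658λ - 7744.
No integer candidate from the rational root theorem (±divisors of 7744) is a root, so the roots are irrational. The cubic discriminant is Δ = 5028566384 > 0, so there are three distinct real roots. p(3) = -697 and p(4) = 1256 have opposite signs, so a root lies in (3, 4); Newton's method refines it to λ ≈ 3.3458. p(33) = 473 and p(34) = -604 have opposite signs, so a root lies in (33, 34); Newton's method refines it to λ ≈ 33.4405. p(69) = -499 and p(70) = 1916 have opposite signs, so a root lies in (69, 70); Newton's method refines it to λ ≈ 69.2137. Check (Vieta): the three roots sum to 106, matching tr M = 106.
So the eigenvalues of A^T A are ≈ 3.3458, 33.4405, 69.2137 (all ≥ 0, as they must be for A^T A). The largest is λ_max ≈ 69.2137, hence ||A||_2 = sqrt(λ_max) ≈ 8.3195.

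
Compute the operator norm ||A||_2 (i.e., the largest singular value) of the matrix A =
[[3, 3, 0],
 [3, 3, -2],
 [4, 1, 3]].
||A||_2 ≈ 7.0721 (= sqrt(largest eigenvalue of A^T A))

||A||_2 = sigma_max(A) = sqrt(lambda_max(A^T A)). Form the symmetric matrix M = A^T A =
[[34, 22, 6],
 [22, 19, -3],
 [6, -3, 13]].
Its characteristic polynomial (trace, sum of principal 2x2 minors, determinant of M give the coefficients) is
  p(λ) = det(λ I - M) = λ^3 - 66λ^2 + 806λ - 324.
No integer candidate from the rational root theorem (±divisors of 324) is a root, so the roots are irrational. The cubic discriminant is Δ = 670197856 > 0, so there are three distinct real roots. p(0) = -324 and p(1) = 417 have opposite signs, so a root lies in (0, 1); Newton's method refines it to λ ≈ 0.4161. p(15) = 291 and p(16) = -228 have opposite signs, so a root lies in (15, 16); Newton's method refines it to λ ≈ 15.5699. p(50) = -24 and p(51) = 1767 have opposite signs, so a root lies in (50, 51); Newton's method refines it to λ ≈ 50.0141. Check (Vieta): the three roots sum to 66, matching tr M = 66.
So the eigenvalues of A^T A are ≈ 0.4161, 15.5699, 50.0141 (all ≥ 0, as they must be for A^T A). The largest is λ_max ≈ 50.0141, hence ||A||_2 = sqrt(λ_max) ≈ 7.0721.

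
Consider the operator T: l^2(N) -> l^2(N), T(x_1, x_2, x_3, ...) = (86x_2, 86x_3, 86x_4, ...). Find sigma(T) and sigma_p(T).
sigma(T) = closed disk {z in C : |z| ≤ 86}; sigma_p(T) = open disk {z in C : |z| < 86}

Note T = 86·V where V is the unit left shift (V x)_k = x_{k+1}; so sigma(T) = 86·sigma(V) and ||T|| = 86||V||. ||T x||^2 = 7396sum_{k≥2} |x_k|^2 ≤ 7396||x||^2, with equality on {x : x_1 = 0}, so ||T|| = 86. For any lambda with |lambda| < 86, set r = lambda/86 (|r| < 1); the vector x = (1, r, r^2, ...) is in l^2 and satisfies T x = 86(r, r^2, ...) = lambda x, so lambda is an eigenvalue. On the boundary |lambda| = 86 the geometric series diverges, so no l^2 eigenvector exists, but these lambda lie in the approximate point spectrum. Hence sigma(T) is the closed disk of radius 86 and sigma_p(T) is the open disk.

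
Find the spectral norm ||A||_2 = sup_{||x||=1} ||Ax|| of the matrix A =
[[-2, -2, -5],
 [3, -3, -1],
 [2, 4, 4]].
||A||_2 ≈ 8.2966 (= sqrt(largest eigenvalue of A^T A))

||A||_2 = sigma_max(A) = sqrt(lambda_max(A^T A)). Form the symmetric matrix M = A^T A =
[[17, 3, 15],
 [3, 29, 29],
 [15, 29, 42]].
Its characteristic polynomial (trace, sum of principal 2x2 minors, determinant of M give the coefficients) is
  p(λ) = det(λ I - M) = λ^3 - 88λ^2 + 1350λ - 2116.
No integer candidate from the rational root theorem (±divisors of 2116) is a root, so the roots are irrational. The cubic discriminant is Δ = 2907924080 > 0, so there are three distinct real roots. p(1) = -853 and p(2) = 240 have opposite signs, so a root lies in (1, 2); Newton's method refines it to λ ≈ 1.7668. p(17) = 315 and p(18) = -496 have opposite signs, so a root lies in (17, 18); Newton's method refines it to λ ≈ 17.3989. p(68) = -2796 and p(69) = 575 have opposite signs, so a root lies in (68, 69); Newton's method refines it to λ ≈ 68.8343. Check (Vieta): the three roots sum to 88, matching tr M = 88.
So the eigenvalues of A^T A are ≈ 1.7668, 17.3989, 68.8343 (all ≥ 0, as they must be for A^T A). The largest is λ_max ≈ 68.8343, hence ||A||_2 = sqrt(λ_max) ≈ 8.2966.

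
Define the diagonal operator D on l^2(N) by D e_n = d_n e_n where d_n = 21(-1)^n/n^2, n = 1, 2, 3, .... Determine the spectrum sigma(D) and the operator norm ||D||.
sigma(D) = {21(-1)^n/n^2 : n ≥ 1} ∪ {0}; ||D|| = 21

A bounded diagonal operator on l^2 with diagonal entries d_n has spectrum equal to the closure of {d_n : n ≥ 1}: every d_n is an eigenvalue (with eigenvector e_n), so {d_n} ⊂ sigma(D); the spectrum is closed, so its closure is too; and for lambda not in the closure, (D - lambda I) has bounded inverse (the diagonal entries 1/(d_n - lambda) are bounded). For our sequence d_n = 21(-1)^n/n^2, n = 1, 2, 3, ...:
  - {d_n} = {21(-1)^n/n^2 : n ≥ 1}; the only limit point is 0
  - closure = {21(-1)^n/n^2 : n ≥ 1} ∪ {0}
For the norm: a diagonal operator has ||D|| = sup_n |d_n|. Here |d_n| = 21/n^2 is decreasing, so sup_n |d_n| = |d_1| = 21. So ||D|| = 21.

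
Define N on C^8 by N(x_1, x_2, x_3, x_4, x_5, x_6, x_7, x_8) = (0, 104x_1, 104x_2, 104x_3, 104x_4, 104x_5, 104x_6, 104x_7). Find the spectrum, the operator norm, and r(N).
sigma(N) = {0}; ||N|| = 104; r(N) = 0. (N is nilpotent with N^8 = 0.)

On C^8, N is a strictly lower-triangular matrix with 104 on the subdiagonal and zeros elsewhere, so its characteristic polynomial is lambda^8 and every eigenvalue is 0: sigma(N) = {0}. For the operator norm, N e_i = 104e_{i+1} for i = 1, ..., 7 and N e_8 = 0, so the singular values of N are 104 (with multiplicity 7) and 0; hence ||N|| = 104. The spectral radius r(N) = max|lambda| = 0. Note ||N|| > r(N) — characteristic of non-normal nilpotent operators. Indeed N^8 = 0.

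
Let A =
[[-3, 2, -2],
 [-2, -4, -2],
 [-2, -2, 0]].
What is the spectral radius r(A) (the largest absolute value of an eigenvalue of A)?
r(A) ≈ 4.4562

The eigenvalues of A are the roots of its characteristic polynomial. With M = A (coefficients from the trace, the sum of principal 2x2 minors, and det A):
  p(λ) = det(λ I - M) = λ^3 + 7λ^2 + 8λ - 28.
No integer candidate from the rational root theorem (±divisors of 28) is a root, so the roots are irrational. The cubic discriminant is Δ = -9888 < 0, so there is one real root and a complex-conjugate pair. p(1) = -12 and p(2) = 24 have opposite signs, so a root lies in (1, 2); Newton's method refines it to λ ≈ 1.41. Dividing out (λ - (1.41)) leaves approximately λ^2 + 8.41λ + 19.8581. For λ^2 + 8.41λ + 19.8581 the discriminant is -8.7044. It is negative, so the remaining roots are the complex-conjugate pair λ ≈ -4.205 ± 1.4752i. Their product equals the constant term, so |λ|^2 ≈ 19.8581 and |λ| ≈ 4.4562.
Thus the eigenvalues (to 4 decimals) are 1.41 (modulus 1.41); -4.205 ± 1.4752i (modulus 4.4562). The spectral radius is the largest modulus: r(A) ≈ 4.4562. (Cross-check: r(A) ≤ ||A||_2 ≈ 5.5631; equality holds whenever A is normal, though it can also hold for some non-normal A.)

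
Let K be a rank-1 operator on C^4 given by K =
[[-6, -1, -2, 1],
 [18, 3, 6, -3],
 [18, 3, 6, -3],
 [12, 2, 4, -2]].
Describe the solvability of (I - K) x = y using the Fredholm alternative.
(I - K) is singular (det(I - K) = 0, i.e. 1 ∈ sigma(K)). (I - K) x = y is solvable iff y ⊥ ker((I - K)^*) = span{(-6, -1, -2, 1)}, i.e. iff -6y_1 - y_2 - 2y_3 + y_4 = 0. When solvable, the solutions are x = y + c·(1, -3, -3, -2), c arbitrary (ker(I - K) = span{(1, -3, -3, -2)}, dimension 1).

K has rank 1, so it is an outer product K = u v^T: every row of K is a multiple of one row vector. Reading off the entries, u = (1, -3, -3, -2) and v = (-6, -1, -2, 1) (row i of K equals u_i·v^T). A rank-one matrix u v^T satisfies K u = u (v·u) and kills the (3)-dimensional subspace v^⊥, so its characteristic polynomial is lambda^3 (lambda - v·u) with v·u = tr K = 1. Hence the eigenvalues of I - K are 1 (multiplicity 3) and 1 - (1) = 0, so det(I - K) = 0. (Direct check: I - K =
[[7, 1, 2, -1],
 [-18, -2, -6, 3],
 [-18, -3, -5, 3],
 [-12, -2, -4, 3]]
has determinant 0.) So 1 is an eigenvalue of K and (I - K) is not invertible. The finite-dimensional Fredholm alternative says: either (I - K) is invertible, or ker(I - K) ≠ {0} and then range(I - K) = ker((I - K)^*)^⊥, with dim ker(I - K) = dim ker((I - K)^*). We are in the second case, so we need both kernels. Kernel of I - K: (I - K) u = u - u (v·u) = u - u = 0, so ker(I - K) = span{u} = span{(1, -3, -3, -2)} (it is exactly 1-dimensional because rank(I - K) = 3). Kernel of the adjoint: K is real, so (I - K)^* = I - K^T = I - v u^T, and (I - v u^T) v = v - v (u·v) = 0; hence ker((I - K)^*) = span{v} = span{(-6, -1, -2, 1)}. Therefore (I - K) x = y is solvable iff <y, v> = 0, i.e. iff -6y_1 - y_2 - 2y_3 + y_4 = 0. When this holds, K y = u (v·y) = 0, so (I - K) y = y and x = y is a particular solution; the full solution set is the line x = y + c·u = y + c·(1, -3, -3, -2), c ∈ C.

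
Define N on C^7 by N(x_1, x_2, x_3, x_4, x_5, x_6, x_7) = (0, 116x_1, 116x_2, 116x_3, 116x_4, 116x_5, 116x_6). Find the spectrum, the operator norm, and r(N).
sigma(N) = {0}; ||N|| = 116; r(N) = 0. (N is nilpotent with N^7 = 0.)

On C^7, N is a strictly lower-triangular matrix with 116 on the subdiagonal and zeros elsewhere, so its characteristic polynomial is lambda^7 and every eigenvalue is 0: sigma(N) = {0}. For the operator norm, N e_i = 116e_{i+1} for i = 1, ..., 6 and N e_7 = 0, so the singular values of N are 116 (with multiplicity 6) and 0; hence ||N|| = 116. The spectral radius r(N) = max|lambda| = 0. Note ||N|| > r(N) — characteristic of non-normal nilpotent operators. Indeed N^7 = 0.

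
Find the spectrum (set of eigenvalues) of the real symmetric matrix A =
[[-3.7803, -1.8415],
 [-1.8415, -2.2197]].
sigma(A) ≈ {-5, -1}

A is real symmetric, so its spectrum consists of real eigenvalues. Expanding the characteristic polynomial of the displayed matrix gives
  det(λ I - A) = p(λ) = λ^2 + (6)λ + (5).
Solving p(λ) = 0 yields eigenvalues ≈ -5, -1. (A is shown rounded to 4 decimals, so these recover the underlying integer eigenvalues to within that precision.)
Verification: the trace of A = -6 equals the sum of eigenvalues -6, and det(A) ≈ 5.0000 matches the eigenvalue product 5.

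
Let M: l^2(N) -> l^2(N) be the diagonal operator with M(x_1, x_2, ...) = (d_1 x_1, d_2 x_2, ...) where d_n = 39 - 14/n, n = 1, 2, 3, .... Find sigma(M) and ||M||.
sigma(M) = {39 - 14/n : n ≥ 1} ∪ {39}; ||M|| = 39

A bounded diagonal operator on l^2 with diagonal entries d_n has spectrum equal to the closure of {d_n : n ≥ 1}: every d_n is an eigenvalue (with eigenvector e_n), so {d_n} ⊂ sigma(M); the spectrum is closed, so its closure is too; and for lambda not in the closure, (M - lambda I) has bounded inverse (the diagonal entries 1/(d_n - lambda) are bounded). For our sequence d_n = 39 - 14/n, n = 1, 2, 3, ...:
  - {d_n} = {39 - 14/n : n ≥ 1}; the only limit point is 39
  - closure = {39 - 14/n : n ≥ 1} ∪ {39}
For the norm: a diagonal operator has ||M|| = sup_n |d_n|. Here d_n = 39 - 14/n increases monotonically from d_1 = 25 toward 39, with all terms in [25, 39); so sup_n |d_n| = 39 (the supremum is the limit, not attained). So ||M|| = 39.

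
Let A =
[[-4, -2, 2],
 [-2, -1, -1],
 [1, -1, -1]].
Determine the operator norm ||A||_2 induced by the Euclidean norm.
||A||_2 ≈ 5.2547 (= sqrt(largest eigenvalue of A^T A))

||A||_2 = sigma_max(A) = sqrt(lambda_max(A^T A)). Form the symmetric matrix M = A^T A =
[[21, 9, -7],
 [9, 6, -2],
 [-7, -2, 6]].
Its characteristic polynomial (trace, sum of principal 2x2 minors, determinant of M give the coefficients) is
  p(λ) = det(λ I - M) = λ^3 - 33λ^2 + 154λ - 144.
No integer candidate from the rational root theorem (±divisors of 144) is a root, so the roots are irrational. The cubic discriminant is Δ = 3130628 > 0, so there are three distinct real roots. p(1) = -22 and p(2) = 40 have opposite signs, so a root lies in (1, 2); Newton's method refines it to λ ≈ 1.2646. p(4) = 8 and p(5) = -74 have opposite signs, so a root lies in (4, 5); Newton's method refines it to λ ≈ 4.1239. p(27) = -360 and p(28) = 248 have opposite signs, so a root lies in (27, 28); Newton's method refines it to λ ≈ 27.6115. Check (Vieta): the three roots sum to 33, matching tr M = 33.
So the eigenvalues of A^T A are ≈ 1.2646, 4.1239, 27.6115 (all ≥ 0, as they must be for A^T A). The largest is λ_max ≈ 27.6115, hence ||A||_2 = sqrt(λ_max) ≈ 5.2547.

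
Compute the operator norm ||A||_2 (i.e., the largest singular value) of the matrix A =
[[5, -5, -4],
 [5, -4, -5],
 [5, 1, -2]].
||A||_2 ≈ 12.0834 (= sqrt(largest eigenvalue of A^T A))

||A||_2 = sigma_max(A) = sqrt(lambda_max(A^T A)). Form the symmetric matrix M = A^T A =
[[75, -40, -55],
 [-40, 42, 38],
 [-55, 38, 45]].
Its characteristic polynomial (trace, sum of principal 2x2 minors, determinant of M give the coefficients) is
  p(λ) = det(λ I - M) = λ^3 - 162λ^2 + 2346λ - 1600.
No integer candidate from the rational root theorem (±divisors of 1600) is a root, so the roots are irrational. The cubic discriminant is Δ = 76459250160 > 0, so there are three distinct real roots. p(0) = -1600 and p(1) = 585 have opposite signs, so a root lies in (0, 1); Newton's method refines it to λ ≈ 0.7174. p(15) = 515 and p(16) = -1440 have opposite signs, so a root lies in (15, 16); Newton's method refines it to λ ≈ 15.2752. p(146) = -140 and p(147) = 19127 have opposite signs, so a root lies in (146, 147); Newton's method refines it to λ ≈ 146.0074. Check (Vieta): the three roots sum to 162, matching tr M = 162.
So the eigenvalues of A^T A are ≈ 0.7174, 15.2752, 146.0074 (all ≥ 0, as they must be for A^T A). The largest is λ_max ≈ 146.0074, hence ||A||_2 = sqrt(λ_max) ≈ 12.0834.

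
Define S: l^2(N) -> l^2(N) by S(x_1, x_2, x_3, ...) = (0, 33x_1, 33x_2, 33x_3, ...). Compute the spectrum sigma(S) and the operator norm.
sigma(S) = closed disk {z in C : |z| ≤ 33}; ||S|| = 33

Note S = 33·U where U is the unit right shift (U x)_k = x_{k-1} (with x_0 := 0); so ||S|| = 33||U|| and sigma(S) = 33·sigma(U). ||S x||^2 = sum_{k≥1} |33x_k|^2 = 1089||x||^2, so ||S|| = 33 and sigma(S) ⊂ {|z| ≤ 33}. For any |lambda| < 33, the equation (S - lambda I) x = 0 forces x_1 = 0, then 33x_k = lambda x_{k+1} ⇒ x = 0, so S has no eigenvalues. But (S - lambda I) is not surjective for |lambda| < 33: solving (S - lambda I) x = e_1 would require x_n proportional to (lambda/33)^(-n), which is not in l^2. So every |lambda| < 33 lies in the residual spectrum. The boundary |lambda| = 33 is in the approximate point spectrum (the spectrum is closed). Hence sigma(S) is the closed disk of radius 33.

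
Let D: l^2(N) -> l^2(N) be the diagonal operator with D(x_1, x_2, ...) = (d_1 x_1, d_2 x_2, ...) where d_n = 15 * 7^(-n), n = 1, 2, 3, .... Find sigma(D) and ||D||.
sigma(D) = {15 * 7^(-n) : n ≥ 1} ∪ {0}; ||D|| = 15/7

A bounded diagonal operator on l^2 with diagonal entries d_n has spectrum equal to the closure of {d_n : n ≥ 1}: every d_n is an eigenvalue (with eigenvector e_n), so {d_n} ⊂ sigma(D); the spectrum is closed, so its closure is too; and for lambda not in the closure, (D - lambda I) has bounded inverse (the diagonal entries 1/(d_n - lambda) are bounded). For our sequence d_n = 15 * 7^(-n), n = 1, 2, 3, ...:
  - {d_n} = {15 * 7^(-n) : n ≥ 1}; the only limit point is 0
  - closure = {15 * 7^(-n) : n ≥ 1} ∪ {0}
For the norm: a diagonal operator has ||D|| = sup_n |d_n|. Here d_n = 15 * 7^(-n) is positive and decreasing, so sup_n |d_n| = d_1 = 15/7. So ||D|| = 15/7.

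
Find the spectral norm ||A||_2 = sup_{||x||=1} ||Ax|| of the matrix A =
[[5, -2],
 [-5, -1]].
||A||_2 = sqrt((55 + sqrt(2125))/2) ≈ 7.1098 (= sqrt(largest eigenvalue of A^T A))

||A||_2 = sigma_max(A) = sqrt(lambda_max(A^T A)). Form the symmetric matrix M = A^T A =
[[50, -5],
 [-5, 5]].
Its characteristic polynomial (trace, determinant of M give the coefficients) is
  p(λ) = det(λ I - M) = λ^2 - 55λ + 225.
For λ^2 - 55λ + 225 the discriminant is 2125. It is nonnegative but not a perfect square, so the roots are real and irrational: λ = (55 ± sqrt(2125))/2 ≈ 50.5489, 4.4511.
So the eigenvalues of A^T A are ≈ 4.4511, 50.5489 (all ≥ 0, as they must be for A^T A). The largest is λ_max = (55 + sqrt(2125))/2 ≈ 50.5489, hence ||A||_2 = sqrt(λ_max) = sqrt((55 + sqrt(2125))/2) ≈ 7.1098.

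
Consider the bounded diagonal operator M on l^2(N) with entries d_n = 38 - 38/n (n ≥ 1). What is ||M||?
||M|| = 38

For a diagonal operator on l^2 with entries d_n, ||M|| = sup_n |d_n|. Here d_1 = 0, d_2 = 19, ..., and d_n = 38 - 38/n increases monotonically toward 38. All terms lie in [0, 38), so |d_n| = d_n and the supremum is the limit 38, which is not attained by any individual d_n. Hence ||M|| = 38.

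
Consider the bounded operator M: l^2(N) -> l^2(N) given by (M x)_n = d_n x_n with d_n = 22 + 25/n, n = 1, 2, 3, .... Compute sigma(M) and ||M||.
sigma(M) = {22 + 25/n : n ≥ 1} ∪ {22}; ||M|| = 47

A bounded diagonal operator on l^2 with diagonal entries d_n has spectrum equal to the closure of {d_n : n ≥ 1}: every d_n is an eigenvalue (with eigenvector e_n), so {d_n} ⊂ sigma(M); the spectrum is closed, so its closure is too; and for lambda not in the closure, (M - lambda I) has bounded inverse (the diagonal entries 1/(d_n - lambda) are bounded). For our sequence d_n = 22 + 25/n, n = 1, 2, 3, ...:
  - {d_n} = {22 + 25/n : n ≥ 1}; the only limit point is 22
  - closure = {22 + 25/n : n ≥ 1} ∪ {22}
For the norm: a diagonal operator has ||M|| = sup_n |d_n|. Here d_n = 22 + 25/n is positive and decreasing, so sup_n |d_n| = d_1 = 22 + 25 = 47. So ||M|| = 47.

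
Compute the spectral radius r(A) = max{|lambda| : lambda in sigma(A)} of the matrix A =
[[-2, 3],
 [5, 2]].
r(A) = sqrt(76)/2 ≈ 4.3589

The eigenvalues of A are the roots of its characteristic polynomial. With M = A (coefficients from the trace and determinant):
  p(λ) = det(λ I - M) = λ^2 - 19.
For λ^2 - 19 the discriminant is 76. It is nonnegative but not a perfect square, so the roots are real and irrational: λ = ± sqrt(76)/2 ≈ 4.3589, -4.3589.
Thus the eigenvalues (to 4 decimals) are 4.3589 (modulus 4.3589); -4.3589 (modulus 4.3589). The spectral radius is the largest modulus: r(A) = sqrt(76)/2 ≈ 4.3589. (Cross-check: r(A) ≤ ||A||_2 ≈ 5.4721; equality holds whenever A is normal, though it can also hold for some non-normal A.)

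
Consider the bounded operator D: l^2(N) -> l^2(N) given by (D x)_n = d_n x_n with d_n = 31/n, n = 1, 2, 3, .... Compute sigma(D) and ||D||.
sigma(D) = {31/n : n ≥ 1} ∪ {0}; ||D|| = 31

A bounded diagonal operator on l^2 with diagonal entries d_n has spectrum equal to the closure of {d_n : n ≥ 1}: every d_n is an eigenvalue (with eigenvector e_n), so {d_n} ⊂ sigma(D); the spectrum is closed, so its closure is too; and for lambda not in the closure, (D - lambda I) has bounded inverse (the diagonal entries 1/(d_n - lambda) are bounded). For our sequence d_n = 31/n, n = 1, 2, 3, ...:
  - {d_n} = {31/n : n ≥ 1}; the only limit point is 0
  - closure = {31/n : n ≥ 1} ∪ {0}
For the norm: a diagonal operator has ||D|| = sup_n |d_n|. Here d_n = 31/n is positive and decreasing, so sup_n |d_n| = d_1 = 31. So ||D|| = 31.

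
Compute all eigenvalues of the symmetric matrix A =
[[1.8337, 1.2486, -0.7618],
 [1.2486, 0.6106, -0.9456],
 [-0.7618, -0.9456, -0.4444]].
sigma(A) ≈ {-1, 0, 3}

A is real symmetric, so its spectrum consists of real eigenvalues. Expanding the characteristic polynomial of the displayed matrix gives
  det(λ I - A) = p(λ) = λ^3 + (-2)λ^2 + (-3)λ + (0).
Solving p(λ) = 0 yields eigenvalues ≈ -1, 0, 3. (A is shown rounded to 4 decimals, so these recover the underlying integer eigenvalues to within that precision.)
Verification: the trace of A = 2 equals the sum of eigenvalues 2, and det(A) ≈ 0.0001 matches the eigenvalue product 0.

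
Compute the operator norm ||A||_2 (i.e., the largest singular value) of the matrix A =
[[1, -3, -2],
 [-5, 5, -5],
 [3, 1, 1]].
||A||_2 ≈ 8.9258 (= sqrt(largest eigenvalue of A^T A))

||A||_2 = sigma_max(A) = sqrt(lambda_max(A^T A)). Form the symmetric matrix M = A^T A =
[[35, -25, 26],
 [-25, 35, -18],
 [26, -18, 30]].
Its characteristic polynomial (trace, sum of principal 2x2 minors, determinant of M give the coefficients) is
  p(λ) = det(λ I - M) = λ^3 - 100λ^2 + 1700λ - 6400.
No integer candidate from the rational root theorem (±divisors of 6400) is a root, so the roots are irrational. The cubic discriminant is Δ = 2126080000 > 0, so there are three distinct real roots. p(5) = -275 and p(6) = 416 have opposite signs, so a root lies in (5, 6); Newton's method refines it to λ ≈ 5.3698. p(14) = 544 and p(15) = -25 have opposite signs, so a root lies in (14, 15); Newton's method refines it to λ ≈ 14.9599. p(79) = -3161 and p(80) = 1600 have opposite signs, so a root lies in (79, 80); Newton's method refines it to λ ≈ 79.6704. Check (Vieta): the three roots sum to 100, matching tr M = 100.
So the eigenvalues of A^T A are ≈ 5.3698, 14.9599, 79.6704 (all ≥ 0, as they must be for A^T A). The largest is λ_max ≈ 79.6704, hence ||A||_2 = sqrt(λ_max) ≈ 8.9258.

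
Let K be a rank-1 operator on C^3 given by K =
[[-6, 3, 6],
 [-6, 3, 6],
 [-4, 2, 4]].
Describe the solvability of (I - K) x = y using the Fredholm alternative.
(I - K) is singular (det(I - K) = 0, i.e. 1 ∈ sigma(K)). (I - K) x = y is solvable iff y ⊥ ker((I - K)^*) = span{(2, -1, -2)}, i.e. iff 2y_1 - y_2 - 2y_3 = 0. When solvable, the solutions are x = y + c·(-3, -3, -2), c arbitrary (ker(I - K) = span{(-3, -3, -2)}, dimension 1).

K has rank 1, so it is an outer product K = u v^T: every row of K is a multiple of one row vector. Reading off the entries, u = (-3, -3, -2) and v = (2, -1, -2) (row i of K equals u_i·v^T). A rank-one matrix u v^T satisfies K u = u (v·u) and kills the (2)-dimensional subspace v^⊥, so its characteristic polynomial is lambda^2 (lambda - v·u) with v·u = tr K = 1. Hence the eigenvalues of I - K are 1 (multiplicity 2) and 1 - (1) = 0, so det(I - K) = 0. (Direct check: I - K =
[[7, -3, -6],
 [6, -2, -6],
 [4, -2, -3]]
has determinant 0.) So 1 is an eigenvalue of K and (I - K) is not invertible. The finite-dimensional Fredholm alternative says: either (I - K) is invertible, or ker(I - K) ≠ {0} and then range(I - K) = ker((I - K)^*)^⊥, with dim ker(I - K) = dim ker((I - K)^*). We are in the second case, so we need both kernels. Kernel of I - K: (I - K) u = u - u (v·u) = u - u = 0, so ker(I - K) = span{u} = span{(-3, -3, -2)} (it is exactly 1-dimensional because rank(I - K) = 2). Kernel of the adjoint: K is real, so (I - K)^* = I - K^T = I - v u^T, and (I - v u^T) v = v - v (u·v) = 0; hence ker((I - K)^*) = span{v} = span{(2, -1, -2)}. Therefore (I - K) x = y is solvable iff <y, v> = 0, i.e. iff 2y_1 - y_2 - 2y_3 = 0. When this holds, K y = u (v·y) = 0, so (I - K) y = y and x = y is a particular solution; the full solution set is the line x = y + c·u = y + c·(-3, -3, -2), c ∈ C.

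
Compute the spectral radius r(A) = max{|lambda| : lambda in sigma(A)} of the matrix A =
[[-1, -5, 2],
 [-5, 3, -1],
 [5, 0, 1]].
r(A) ≈ 7.3081

The eigenvalues of A are the roots of its characteristic polynomial. With M = A (coefficients from the trace, the sum of principal 2x2 minors, and det A):
  p(λ) = det(λ I - M) = λ^3 - 3λ^2 - 36λ + 33.
No integer candidate from the rational root theorem (±divisors of 33) is a root, so the roots are irrational. The cubic discriminant is Δ = 236601 > 0, so there are three distinct real roots. p(-6) = -75 and p(-5) = 13 have opposite signs, so a root lies in (-6, -5); Newton's method refines it to λ ≈ -5.1799. p(0) = 33 and p(1) = -5 have opposite signs, so a root lies in (0, 1); Newton's method refines it to λ ≈ 0.8717. p(7) = -23 and p(8) = 65 have opposite signs, so a root lies in (7, 8); Newton's method refines it to λ ≈ 7.3081. Check (Vieta): the three roots sum to 3, matching tr M = 3.
Thus the eigenvalues (to 4 decimals) are -5.1799 (modulus 5.1799); 0.8717 (modulus 0.8717); 7.3081 (modulus 7.3081). The spectral radius is the largest modulus: r(A) ≈ 7.3081. (Cross-check: r(A) ≤ ||A||_2 ≈ 7.6702; equality holds whenever A is normal, though it can also hold for some non-normal A.)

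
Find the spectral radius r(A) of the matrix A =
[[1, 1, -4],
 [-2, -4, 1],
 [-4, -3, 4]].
r(A) ≈ 6.1803

The eigenvalues of A are the roots of its characteristic polynomial. With M = A (coefficients from the trace, the sum of principal 2x2 minors, and det A):
  p(λ) = det(λ I - M) = λ^3 - λ^2 - 27λ - 31.
No integer candidate from the rational root theorem (±divisors of 31) is a root, so the roots are irrational. The cubic discriminant is Δ = 38324 > 0, so there are three distinct real roots. p(-4) = -3 and p(-3) = 14 have opposite signs, so a root lies in (-4, -3); Newton's method refines it to λ ≈ -3.8913. p(-2) = 11 and p(-1) = -6 have opposite signs, so a root lies in (-2, -1); Newton's method refines it to λ ≈ -1.289. p(6) = -13 and p(7) = 74 have opposite signs, so a root lies in (6, 7); Newton's method refines it to λ ≈ 6.1803. Check (Vieta): the three roots sum to 1, matching tr M = 1.
Thus the eigenvalues (to 4 decimals) are -3.8913 (modulus 3.8913); -1.289 (modulus 1.289); 6.1803 (modulus 6.1803). The spectral radius is the largest modulus: r(A) ≈ 6.1803. (Cross-check: r(A) ≤ ||A||_2 ≈ 8.3076; equality holds whenever A is normal, though it can also hold for some non-normal A.)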